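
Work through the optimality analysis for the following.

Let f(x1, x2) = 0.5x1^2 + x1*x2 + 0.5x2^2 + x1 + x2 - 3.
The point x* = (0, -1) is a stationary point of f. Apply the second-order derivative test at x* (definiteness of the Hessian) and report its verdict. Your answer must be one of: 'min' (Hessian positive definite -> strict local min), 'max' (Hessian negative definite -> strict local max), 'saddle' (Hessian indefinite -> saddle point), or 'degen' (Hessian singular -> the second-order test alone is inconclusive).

Compute the Hessian H = grad^2 f:
  H = [[1, 1], [1, 1]]
Verify stationarity: grad f(x*) = H x* + g = (0, 0).
Eigenvalues of H: 0, 2.
H has a zero eigenvalue (singular; positive semidefinite but not definite), so H is neither positive definite, negative definite, nor indefinite. The second-order test alone is inconclusive -> degen.
(Indeed, f is constant along the null direction of H through x*, so x* is not a strict local extremum.)

degen


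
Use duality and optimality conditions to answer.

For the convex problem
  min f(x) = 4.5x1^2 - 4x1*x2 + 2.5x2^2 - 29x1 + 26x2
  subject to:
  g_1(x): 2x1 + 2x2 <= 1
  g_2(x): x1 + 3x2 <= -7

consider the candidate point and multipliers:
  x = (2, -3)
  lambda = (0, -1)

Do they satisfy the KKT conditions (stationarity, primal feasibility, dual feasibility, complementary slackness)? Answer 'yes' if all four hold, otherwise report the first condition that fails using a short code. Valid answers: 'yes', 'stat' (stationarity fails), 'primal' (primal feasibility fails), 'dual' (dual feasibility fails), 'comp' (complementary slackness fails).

Gradient of f: grad f(x) = Q x + c = (1, 3)
Constraint values g_i(x) = a_i^T x - b_i:
  g_1((2, -3)) = -3
  g_2((2, -3)) = 0
Stationarity residual: grad f(x) + sum_i lambda_i a_i = (0, 0)
  -> stationarity OK
Primal feasibility (all g_i <= 0): OK
Dual feasibility (all lambda_i >= 0): FAILS
Complementary slackness (lambda_i * g_i(x) = 0 for all i): OK

Verdict: the first failing condition is dual_feasibility -> dual.

dual


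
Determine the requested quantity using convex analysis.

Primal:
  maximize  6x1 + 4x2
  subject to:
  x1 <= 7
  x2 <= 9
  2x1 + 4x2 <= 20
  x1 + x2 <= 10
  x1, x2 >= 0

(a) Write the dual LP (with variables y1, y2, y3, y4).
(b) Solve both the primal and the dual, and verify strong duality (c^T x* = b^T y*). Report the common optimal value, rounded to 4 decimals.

The standard primal-dual pair for 'max c^T x s.t. A x <= b, x >= 0' is:
  Dual:  min b^T y  s.t.  A^T y >= c,  y >= 0.

So the dual LP is:
  minimize  7y1 + 9y2 + 20y3 + 10y4
  subject to:
    y1 + 2y3 + y4 >= 6
    y2 + 4y3 + y4 >= 4
    y1, y2, y3, y4 >= 0

Solving the primal: x* = (7, 1.5).
  primal value c^T x* = 48.
Solving the dual: y* = (4, 0, 1, 0).
  dual value b^T y* = 48.
Strong duality: c^T x* = b^T y*. Confirmed.

48


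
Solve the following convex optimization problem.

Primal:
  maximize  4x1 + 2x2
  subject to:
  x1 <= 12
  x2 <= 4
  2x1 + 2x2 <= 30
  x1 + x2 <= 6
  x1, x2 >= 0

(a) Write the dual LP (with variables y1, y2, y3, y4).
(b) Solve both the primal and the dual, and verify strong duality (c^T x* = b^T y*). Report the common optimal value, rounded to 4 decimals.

The standard primal-dual pair for 'max c^T x s.t. A x <= b, x >= 0' is:
  Dual:  min b^T y  s.t.  A^T y >= c,  y >= 0.

So the dual LP is:
  minimize  12y1 + 4y2 + 30y3 + 6y4
  subject to:
    y1 + 2y3 + y4 >= 4
    y2 + 2y3 + y4 >= 2
    y1, y2, y3, y4 >= 0

Solving the primal: x* = (6, 0).
  primal value c^T x* = 24.
Solving the dual: y* = (0, 0, 0, 4).
  dual value b^T y* = 24.
Strong duality: c^T x* = b^T y*. Confirmed.

24


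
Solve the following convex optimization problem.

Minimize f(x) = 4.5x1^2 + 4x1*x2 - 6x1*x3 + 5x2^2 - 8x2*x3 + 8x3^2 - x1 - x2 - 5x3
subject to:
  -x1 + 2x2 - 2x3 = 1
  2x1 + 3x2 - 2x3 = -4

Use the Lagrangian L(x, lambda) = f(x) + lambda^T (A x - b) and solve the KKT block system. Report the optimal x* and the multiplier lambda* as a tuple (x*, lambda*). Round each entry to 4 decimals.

Form the Lagrangian:
  L(x, lambda) = (1/2) x^T Q x + c^T x + lambda^T (A x - b)
Stationarity (grad_x L = 0): Q x + c + A^T lambda = 0.
Primal feasibility: A x = b.

This gives the KKT block system:
  [ Q   A^T ] [ x     ]   [-c ]
  [ A    0  ] [ lambda ] = [ b ]

Solving the linear system:
  x*      = (-1.5069, -0.4793, -0.2259)
  lambda* = (-3.6207, 5.7517)
  f(x*)   = 14.8716

x* = (-1.5069, -0.4793, -0.2259), lambda* = (-3.6207, 5.7517)


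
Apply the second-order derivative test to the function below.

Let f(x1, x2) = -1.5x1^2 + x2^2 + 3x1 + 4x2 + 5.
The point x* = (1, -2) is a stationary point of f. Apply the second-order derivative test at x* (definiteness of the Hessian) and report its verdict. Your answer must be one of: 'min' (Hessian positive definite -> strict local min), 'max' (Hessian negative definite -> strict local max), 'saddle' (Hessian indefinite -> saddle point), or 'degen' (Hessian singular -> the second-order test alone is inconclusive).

Compute the Hessian H = grad^2 f:
  H = [[-3, 0], [0, 2]]
Verify stationarity: grad f(x*) = H x* + g = (0, 0).
Eigenvalues of H: -3, 2.
Eigenvalues have mixed signs, so H is indefinite -> x* is a saddle point.

saddle


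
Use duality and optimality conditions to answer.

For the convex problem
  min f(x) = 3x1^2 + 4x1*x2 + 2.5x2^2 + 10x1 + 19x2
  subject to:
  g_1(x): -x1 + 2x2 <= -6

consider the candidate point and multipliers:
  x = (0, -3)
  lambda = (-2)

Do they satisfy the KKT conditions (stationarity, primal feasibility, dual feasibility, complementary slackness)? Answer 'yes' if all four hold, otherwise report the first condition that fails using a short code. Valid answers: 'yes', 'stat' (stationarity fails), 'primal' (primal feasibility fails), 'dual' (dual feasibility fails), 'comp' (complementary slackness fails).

Gradient of f: grad f(x) = Q x + c = (-2, 4)
Constraint values g_i(x) = a_i^T x - b_i:
  g_1((0, -3)) = 0
Stationarity residual: grad f(x) + sum_i lambda_i a_i = (0, 0)
  -> stationarity OK
Primal feasibility (all g_i <= 0): OK
Dual feasibility (all lambda_i >= 0): FAILS
Complementary slackness (lambda_i * g_i(x) = 0 for all i): OK

Verdict: the first failing condition is dual_feasibility -> dual.

dual


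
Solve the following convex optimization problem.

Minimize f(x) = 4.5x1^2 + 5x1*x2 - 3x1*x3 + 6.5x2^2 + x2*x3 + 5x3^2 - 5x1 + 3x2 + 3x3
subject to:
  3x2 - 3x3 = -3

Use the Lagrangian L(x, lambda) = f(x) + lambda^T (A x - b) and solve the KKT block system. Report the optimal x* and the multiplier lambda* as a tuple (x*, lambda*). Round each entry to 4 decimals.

Form the Lagrangian:
  L(x, lambda) = (1/2) x^T Q x + c^T x + lambda^T (A x - b)
Stationarity (grad_x L = 0): Q x + c + A^T lambda = 0.
Primal feasibility: A x = b.

This gives the KKT block system:
  [ Q   A^T ] [ x     ]   [-c ]
  [ A    0  ] [ lambda ] = [ b ]

Solving the linear system:
  x*      = (1.0588, -0.7647, 0.2353)
  lambda* = (0.4706)
  f(x*)   = -2.7353

x* = (1.0588, -0.7647, 0.2353), lambda* = (0.4706)


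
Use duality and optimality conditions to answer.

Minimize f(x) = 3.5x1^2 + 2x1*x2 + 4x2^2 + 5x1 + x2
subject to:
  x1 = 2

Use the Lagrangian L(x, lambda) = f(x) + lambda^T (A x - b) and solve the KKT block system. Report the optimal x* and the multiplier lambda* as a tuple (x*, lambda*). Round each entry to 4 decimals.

Form the Lagrangian:
  L(x, lambda) = (1/2) x^T Q x + c^T x + lambda^T (A x - b)
Stationarity (grad_x L = 0): Q x + c + A^T lambda = 0.
Primal feasibility: A x = b.

This gives the KKT block system:
  [ Q   A^T ] [ x     ]   [-c ]
  [ A    0  ] [ lambda ] = [ b ]

Solving the linear system:
  x*      = (2, -0.625)
  lambda* = (-17.75)
  f(x*)   = 22.4375

x* = (2, -0.625), lambda* = (-17.75)


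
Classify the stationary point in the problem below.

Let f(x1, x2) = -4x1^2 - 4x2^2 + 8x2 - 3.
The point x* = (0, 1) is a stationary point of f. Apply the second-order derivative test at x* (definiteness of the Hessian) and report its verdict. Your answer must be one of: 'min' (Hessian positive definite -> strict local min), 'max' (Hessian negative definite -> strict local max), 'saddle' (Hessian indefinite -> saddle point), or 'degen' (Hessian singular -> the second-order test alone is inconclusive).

Compute the Hessian H = grad^2 f:
  H = [[-8, 0], [0, -8]]
Verify stationarity: grad f(x*) = H x* + g = (0, 0).
Eigenvalues of H: -8, -8.
Both eigenvalues < 0, so H is negative definite -> x* is a strict local max.

max


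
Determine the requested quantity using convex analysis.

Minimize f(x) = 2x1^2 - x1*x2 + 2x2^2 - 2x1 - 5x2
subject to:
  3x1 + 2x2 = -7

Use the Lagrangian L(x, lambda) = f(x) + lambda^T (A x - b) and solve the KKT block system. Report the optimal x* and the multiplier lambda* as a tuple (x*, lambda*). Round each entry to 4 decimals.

Form the Lagrangian:
  L(x, lambda) = (1/2) x^T Q x + c^T x + lambda^T (A x - b)
Stationarity (grad_x L = 0): Q x + c + A^T lambda = 0.
Primal feasibility: A x = b.

This gives the KKT block system:
  [ Q   A^T ] [ x     ]   [-c ]
  [ A    0  ] [ lambda ] = [ b ]

Solving the linear system:
  x*      = (-1.875, -0.6875)
  lambda* = (2.9375)
  f(x*)   = 13.875

x* = (-1.875, -0.6875), lambda* = (2.9375)


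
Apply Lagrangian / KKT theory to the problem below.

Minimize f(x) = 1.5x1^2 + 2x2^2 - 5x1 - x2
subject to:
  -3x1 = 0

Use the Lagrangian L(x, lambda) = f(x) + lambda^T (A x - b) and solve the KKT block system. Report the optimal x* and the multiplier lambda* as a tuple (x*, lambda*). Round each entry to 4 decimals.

Form the Lagrangian:
  L(x, lambda) = (1/2) x^T Q x + c^T x + lambda^T (A x - b)
Stationarity (grad_x L = 0): Q x + c + A^T lambda = 0.
Primal feasibility: A x = b.

This gives the KKT block system:
  [ Q   A^T ] [ x     ]   [-c ]
  [ A    0  ] [ lambda ] = [ b ]

Solving the linear system:
  x*      = (0, 0.25)
  lambda* = (-1.6667)
  f(x*)   = -0.125

x* = (0, 0.25), lambda* = (-1.6667)


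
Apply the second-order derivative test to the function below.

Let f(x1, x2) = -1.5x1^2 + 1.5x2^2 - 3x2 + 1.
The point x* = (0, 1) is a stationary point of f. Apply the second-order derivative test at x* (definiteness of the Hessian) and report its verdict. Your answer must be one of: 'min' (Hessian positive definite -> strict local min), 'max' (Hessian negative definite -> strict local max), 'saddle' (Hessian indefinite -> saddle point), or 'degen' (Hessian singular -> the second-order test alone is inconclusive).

Compute the Hessian H = grad^2 f:
  H = [[-3, 0], [0, 3]]
Verify stationarity: grad f(x*) = H x* + g = (0, 0).
Eigenvalues of H: -3, 3.
Eigenvalues have mixed signs, so H is indefinite -> x* is a saddle point.

saddle


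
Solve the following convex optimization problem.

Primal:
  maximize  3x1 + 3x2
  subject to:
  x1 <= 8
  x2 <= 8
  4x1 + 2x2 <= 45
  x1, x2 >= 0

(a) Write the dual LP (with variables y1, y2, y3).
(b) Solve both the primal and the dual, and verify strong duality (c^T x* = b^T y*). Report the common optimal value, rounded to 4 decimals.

The standard primal-dual pair for 'max c^T x s.t. A x <= b, x >= 0' is:
  Dual:  min b^T y  s.t.  A^T y >= c,  y >= 0.

So the dual LP is:
  minimize  8y1 + 8y2 + 45y3
  subject to:
    y1 + 4y3 >= 3
    y2 + 2y3 >= 3
    y1, y2, y3 >= 0

Solving the primal: x* = (7.25, 8).
  primal value c^T x* = 45.75.
Solving the dual: y* = (0, 1.5, 0.75).
  dual value b^T y* = 45.75.
Strong duality: c^T x* = b^T y*. Confirmed.

45.75


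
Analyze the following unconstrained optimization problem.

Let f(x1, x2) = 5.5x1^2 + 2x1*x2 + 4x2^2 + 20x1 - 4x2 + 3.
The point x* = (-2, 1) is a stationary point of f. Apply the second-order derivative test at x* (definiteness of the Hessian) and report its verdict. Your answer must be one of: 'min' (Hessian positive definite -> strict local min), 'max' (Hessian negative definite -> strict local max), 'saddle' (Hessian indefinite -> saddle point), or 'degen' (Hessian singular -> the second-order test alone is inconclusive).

Compute the Hessian H = grad^2 f:
  H = [[11, 2], [2, 8]]
Verify stationarity: grad f(x*) = H x* + g = (0, 0).
Eigenvalues of H: 7, 12.
Both eigenvalues > 0, so H is positive definite -> x* is a strict local min.

min


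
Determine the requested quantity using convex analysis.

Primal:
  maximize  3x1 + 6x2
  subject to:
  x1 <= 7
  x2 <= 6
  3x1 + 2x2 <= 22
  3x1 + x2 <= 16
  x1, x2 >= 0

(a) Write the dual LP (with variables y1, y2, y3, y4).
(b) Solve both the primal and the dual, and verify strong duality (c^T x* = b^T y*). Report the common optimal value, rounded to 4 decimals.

The standard primal-dual pair for 'max c^T x s.t. A x <= b, x >= 0' is:
  Dual:  min b^T y  s.t.  A^T y >= c,  y >= 0.

So the dual LP is:
  minimize  7y1 + 6y2 + 22y3 + 16y4
  subject to:
    y1 + 3y3 + 3y4 >= 3
    y2 + 2y3 + y4 >= 6
    y1, y2, y3, y4 >= 0

Solving the primal: x* = (3.3333, 6).
  primal value c^T x* = 46.
Solving the dual: y* = (0, 5, 0, 1).
  dual value b^T y* = 46.
Strong duality: c^T x* = b^T y*. Confirmed.

46


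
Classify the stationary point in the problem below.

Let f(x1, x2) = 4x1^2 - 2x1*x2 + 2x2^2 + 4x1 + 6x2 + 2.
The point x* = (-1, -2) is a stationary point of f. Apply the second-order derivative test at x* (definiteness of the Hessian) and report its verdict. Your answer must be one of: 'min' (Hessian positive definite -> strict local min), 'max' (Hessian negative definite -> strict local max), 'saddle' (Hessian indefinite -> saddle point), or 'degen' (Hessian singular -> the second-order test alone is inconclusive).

Compute the Hessian H = grad^2 f:
  H = [[8, -2], [-2, 4]]
Verify stationarity: grad f(x*) = H x* + g = (0, 0).
Eigenvalues of H: 3.1716, 8.8284.
Both eigenvalues > 0, so H is positive definite -> x* is a strict local min.

min


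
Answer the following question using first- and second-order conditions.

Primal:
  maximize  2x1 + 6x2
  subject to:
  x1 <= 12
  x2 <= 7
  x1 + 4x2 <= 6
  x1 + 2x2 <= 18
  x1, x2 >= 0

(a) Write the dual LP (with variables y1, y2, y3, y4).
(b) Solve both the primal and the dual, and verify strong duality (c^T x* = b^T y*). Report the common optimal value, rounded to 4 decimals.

The standard primal-dual pair for 'max c^T x s.t. A x <= b, x >= 0' is:
  Dual:  min b^T y  s.t.  A^T y >= c,  y >= 0.

So the dual LP is:
  minimize  12y1 + 7y2 + 6y3 + 18y4
  subject to:
    y1 + y3 + y4 >= 2
    y2 + 4y3 + 2y4 >= 6
    y1, y2, y3, y4 >= 0

Solving the primal: x* = (6, 0).
  primal value c^T x* = 12.
Solving the dual: y* = (0, 0, 2, 0).
  dual value b^T y* = 12.
Strong duality: c^T x* = b^T y*. Confirmed.

12


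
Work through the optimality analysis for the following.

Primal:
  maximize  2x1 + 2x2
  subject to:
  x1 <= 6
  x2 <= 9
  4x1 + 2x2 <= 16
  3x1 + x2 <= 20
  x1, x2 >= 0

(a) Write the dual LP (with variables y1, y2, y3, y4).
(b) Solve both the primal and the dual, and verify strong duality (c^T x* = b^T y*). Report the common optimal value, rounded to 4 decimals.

The standard primal-dual pair for 'max c^T x s.t. A x <= b, x >= 0' is:
  Dual:  min b^T y  s.t.  A^T y >= c,  y >= 0.

So the dual LP is:
  minimize  6y1 + 9y2 + 16y3 + 20y4
  subject to:
    y1 + 4y3 + 3y4 >= 2
    y2 + 2y3 + y4 >= 2
    y1, y2, y3, y4 >= 0

Solving the primal: x* = (0, 8).
  primal value c^T x* = 16.
Solving the dual: y* = (0, 0, 1, 0).
  dual value b^T y* = 16.
Strong duality: c^T x* = b^T y*. Confirmed.

16


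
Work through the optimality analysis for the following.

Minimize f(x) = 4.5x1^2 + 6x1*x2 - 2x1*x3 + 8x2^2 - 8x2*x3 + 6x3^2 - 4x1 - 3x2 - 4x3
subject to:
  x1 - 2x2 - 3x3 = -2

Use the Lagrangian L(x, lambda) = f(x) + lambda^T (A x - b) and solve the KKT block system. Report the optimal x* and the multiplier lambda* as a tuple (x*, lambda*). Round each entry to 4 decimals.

Form the Lagrangian:
  L(x, lambda) = (1/2) x^T Q x + c^T x + lambda^T (A x - b)
Stationarity (grad_x L = 0): Q x + c + A^T lambda = 0.
Primal feasibility: A x = b.

This gives the KKT block system:
  [ Q   A^T ] [ x     ]   [-c ]
  [ A    0  ] [ lambda ] = [ b ]

Solving the linear system:
  x*      = (0.3732, 0.3204, 0.5775)
  lambda* = (-0.1268)
  f(x*)   = -2.5088

x* = (0.3732, 0.3204, 0.5775), lambda* = (-0.1268)


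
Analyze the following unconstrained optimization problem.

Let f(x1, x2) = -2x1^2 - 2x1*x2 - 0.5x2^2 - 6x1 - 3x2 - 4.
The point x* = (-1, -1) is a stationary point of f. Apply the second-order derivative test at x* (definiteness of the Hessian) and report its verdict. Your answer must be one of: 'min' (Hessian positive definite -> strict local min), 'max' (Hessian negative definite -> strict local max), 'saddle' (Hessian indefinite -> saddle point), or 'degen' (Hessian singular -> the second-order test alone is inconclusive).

Compute the Hessian H = grad^2 f:
  H = [[-4, -2], [-2, -1]]
Verify stationarity: grad f(x*) = H x* + g = (0, 0).
Eigenvalues of H: -5, 0.
H has a zero eigenvalue (singular; negative semidefinite but not definite), so H is neither positive definite, negative definite, nor indefinite. The second-order test alone is inconclusive -> degen.
(Indeed, f is constant along the null direction of H through x*, so x* is not a strict local extremum.)

degen


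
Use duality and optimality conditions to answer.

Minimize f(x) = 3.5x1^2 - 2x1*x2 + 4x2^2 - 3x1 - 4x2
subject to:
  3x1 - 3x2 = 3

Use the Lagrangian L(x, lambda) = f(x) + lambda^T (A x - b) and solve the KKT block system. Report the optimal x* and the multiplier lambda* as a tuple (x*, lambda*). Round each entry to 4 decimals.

Form the Lagrangian:
  L(x, lambda) = (1/2) x^T Q x + c^T x + lambda^T (A x - b)
Stationarity (grad_x L = 0): Q x + c + A^T lambda = 0.
Primal feasibility: A x = b.

This gives the KKT block system:
  [ Q   A^T ] [ x     ]   [-c ]
  [ A    0  ] [ lambda ] = [ b ]

Solving the linear system:
  x*      = (1.1818, 0.1818)
  lambda* = (-1.6364)
  f(x*)   = 0.3182

x* = (1.1818, 0.1818), lambda* = (-1.6364)


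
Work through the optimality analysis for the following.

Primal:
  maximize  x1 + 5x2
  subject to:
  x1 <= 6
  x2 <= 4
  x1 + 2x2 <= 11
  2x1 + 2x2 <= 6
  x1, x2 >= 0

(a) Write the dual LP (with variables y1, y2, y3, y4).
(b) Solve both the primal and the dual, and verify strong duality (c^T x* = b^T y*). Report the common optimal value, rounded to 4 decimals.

The standard primal-dual pair for 'max c^T x s.t. A x <= b, x >= 0' is:
  Dual:  min b^T y  s.t.  A^T y >= c,  y >= 0.

So the dual LP is:
  minimize  6y1 + 4y2 + 11y3 + 6y4
  subject to:
    y1 + y3 + 2y4 >= 1
    y2 + 2y3 + 2y4 >= 5
    y1, y2, y3, y4 >= 0

Solving the primal: x* = (0, 3).
  primal value c^T x* = 15.
Solving the dual: y* = (0, 0, 0, 2.5).
  dual value b^T y* = 15.
Strong duality: c^T x* = b^T y*. Confirmed.

15


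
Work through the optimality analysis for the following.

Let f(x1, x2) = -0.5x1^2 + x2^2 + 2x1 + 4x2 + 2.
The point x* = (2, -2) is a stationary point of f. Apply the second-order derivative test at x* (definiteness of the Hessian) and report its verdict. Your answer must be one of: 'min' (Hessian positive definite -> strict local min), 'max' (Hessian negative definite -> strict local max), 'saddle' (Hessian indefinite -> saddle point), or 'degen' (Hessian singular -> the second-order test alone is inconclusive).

Compute the Hessian H = grad^2 f:
  H = [[-1, 0], [0, 2]]
Verify stationarity: grad f(x*) = H x* + g = (0, 0).
Eigenvalues of H: -1, 2.
Eigenvalues have mixed signs, so H is indefinite -> x* is a saddle point.

saddle


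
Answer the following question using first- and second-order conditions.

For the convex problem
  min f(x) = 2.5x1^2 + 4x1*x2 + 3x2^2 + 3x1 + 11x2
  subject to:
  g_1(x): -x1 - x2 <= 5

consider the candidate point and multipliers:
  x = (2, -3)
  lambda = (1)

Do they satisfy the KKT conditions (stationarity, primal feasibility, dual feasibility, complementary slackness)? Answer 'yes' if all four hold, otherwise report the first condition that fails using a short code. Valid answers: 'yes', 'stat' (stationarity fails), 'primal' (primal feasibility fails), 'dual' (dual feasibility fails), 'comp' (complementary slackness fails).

Gradient of f: grad f(x) = Q x + c = (1, 1)
Constraint values g_i(x) = a_i^T x - b_i:
  g_1((2, -3)) = -4
Stationarity residual: grad f(x) + sum_i lambda_i a_i = (0, 0)
  -> stationarity OK
Primal feasibility (all g_i <= 0): OK
Dual feasibility (all lambda_i >= 0): OK
Complementary slackness (lambda_i * g_i(x) = 0 for all i): FAILS

Verdict: the first failing condition is complementary_slackness -> comp.

comp


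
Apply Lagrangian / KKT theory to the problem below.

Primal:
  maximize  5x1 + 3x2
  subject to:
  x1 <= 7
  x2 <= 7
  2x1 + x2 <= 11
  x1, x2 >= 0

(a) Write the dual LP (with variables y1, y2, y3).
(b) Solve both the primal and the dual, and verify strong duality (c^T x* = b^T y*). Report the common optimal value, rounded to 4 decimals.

The standard primal-dual pair for 'max c^T x s.t. A x <= b, x >= 0' is:
  Dual:  min b^T y  s.t.  A^T y >= c,  y >= 0.

So the dual LP is:
  minimize  7y1 + 7y2 + 11y3
  subject to:
    y1 + 2y3 >= 5
    y2 + y3 >= 3
    y1, y2, y3 >= 0

Solving the primal: x* = (2, 7).
  primal value c^T x* = 31.
Solving the dual: y* = (0, 0.5, 2.5).
  dual value b^T y* = 31.
Strong duality: c^T x* = b^T y*. Confirmed.

31


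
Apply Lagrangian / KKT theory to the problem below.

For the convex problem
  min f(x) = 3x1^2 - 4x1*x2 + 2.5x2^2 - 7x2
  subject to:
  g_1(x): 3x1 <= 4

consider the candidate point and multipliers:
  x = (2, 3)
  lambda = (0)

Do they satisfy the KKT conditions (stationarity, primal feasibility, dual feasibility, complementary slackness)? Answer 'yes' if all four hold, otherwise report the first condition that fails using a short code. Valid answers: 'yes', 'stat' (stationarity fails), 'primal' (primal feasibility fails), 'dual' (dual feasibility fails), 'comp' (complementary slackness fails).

Gradient of f: grad f(x) = Q x + c = (0, 0)
Constraint values g_i(x) = a_i^T x - b_i:
  g_1((2, 3)) = 2
Stationarity residual: grad f(x) + sum_i lambda_i a_i = (0, 0)
  -> stationarity OK
Primal feasibility (all g_i <= 0): FAILS
Dual feasibility (all lambda_i >= 0): OK
Complementary slackness (lambda_i * g_i(x) = 0 for all i): OK

Verdict: the first failing condition is primal_feasibility -> primal.

primal


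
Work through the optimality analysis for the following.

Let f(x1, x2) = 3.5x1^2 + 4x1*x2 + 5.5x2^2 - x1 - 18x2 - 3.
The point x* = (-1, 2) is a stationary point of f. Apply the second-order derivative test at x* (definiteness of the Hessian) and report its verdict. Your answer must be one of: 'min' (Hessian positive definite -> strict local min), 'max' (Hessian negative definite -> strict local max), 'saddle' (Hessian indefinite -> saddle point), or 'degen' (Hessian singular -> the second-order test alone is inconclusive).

Compute the Hessian H = grad^2 f:
  H = [[7, 4], [4, 11]]
Verify stationarity: grad f(x*) = H x* + g = (0, 0).
Eigenvalues of H: 4.5279, 13.4721.
Both eigenvalues > 0, so H is positive definite -> x* is a strict local min.

min


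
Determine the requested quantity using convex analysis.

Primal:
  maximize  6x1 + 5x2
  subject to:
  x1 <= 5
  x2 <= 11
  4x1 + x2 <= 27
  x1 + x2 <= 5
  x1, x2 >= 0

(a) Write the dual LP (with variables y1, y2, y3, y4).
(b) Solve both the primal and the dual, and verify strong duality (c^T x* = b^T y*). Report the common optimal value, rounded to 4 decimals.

The standard primal-dual pair for 'max c^T x s.t. A x <= b, x >= 0' is:
  Dual:  min b^T y  s.t.  A^T y >= c,  y >= 0.

So the dual LP is:
  minimize  5y1 + 11y2 + 27y3 + 5y4
  subject to:
    y1 + 4y3 + y4 >= 6
    y2 + y3 + y4 >= 5
    y1, y2, y3, y4 >= 0

Solving the primal: x* = (5, 0).
  primal value c^T x* = 30.
Solving the dual: y* = (1, 0, 0, 5).
  dual value b^T y* = 30.
Strong duality: c^T x* = b^T y*. Confirmed.

30


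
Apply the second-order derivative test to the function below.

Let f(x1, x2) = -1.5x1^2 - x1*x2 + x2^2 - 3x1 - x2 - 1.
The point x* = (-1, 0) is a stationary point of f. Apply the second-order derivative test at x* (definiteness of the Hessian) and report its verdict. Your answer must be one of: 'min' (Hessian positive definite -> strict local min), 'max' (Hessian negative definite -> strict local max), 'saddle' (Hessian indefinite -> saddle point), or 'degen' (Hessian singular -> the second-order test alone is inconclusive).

Compute the Hessian H = grad^2 f:
  H = [[-3, -1], [-1, 2]]
Verify stationarity: grad f(x*) = H x* + g = (0, 0).
Eigenvalues of H: -3.1926, 2.1926.
Eigenvalues have mixed signs, so H is indefinite -> x* is a saddle point.

saddle


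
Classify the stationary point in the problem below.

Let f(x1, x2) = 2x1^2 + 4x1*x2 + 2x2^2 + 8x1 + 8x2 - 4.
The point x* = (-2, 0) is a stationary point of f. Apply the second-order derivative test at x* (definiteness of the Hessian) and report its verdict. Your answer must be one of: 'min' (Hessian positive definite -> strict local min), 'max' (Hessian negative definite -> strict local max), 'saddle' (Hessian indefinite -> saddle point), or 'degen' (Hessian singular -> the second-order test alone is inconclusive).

Compute the Hessian H = grad^2 f:
  H = [[4, 4], [4, 4]]
Verify stationarity: grad f(x*) = H x* + g = (0, 0).
Eigenvalues of H: 0, 8.
H has a zero eigenvalue (singular; positive semidefinite but not definite), so H is neither positive definite, negative definite, nor indefinite. The second-order test alone is inconclusive -> degen.
(Indeed, f is constant along the null direction of H through x*, so x* is not a strict local extremum.)

degen


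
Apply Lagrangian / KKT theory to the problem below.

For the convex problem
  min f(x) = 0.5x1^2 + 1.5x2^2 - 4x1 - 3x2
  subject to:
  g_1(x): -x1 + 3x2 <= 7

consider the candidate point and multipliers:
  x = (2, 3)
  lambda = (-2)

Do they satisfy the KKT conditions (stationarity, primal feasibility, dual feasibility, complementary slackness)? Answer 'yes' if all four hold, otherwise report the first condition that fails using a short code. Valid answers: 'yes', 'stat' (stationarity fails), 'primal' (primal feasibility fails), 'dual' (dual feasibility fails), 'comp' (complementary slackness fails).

Gradient of f: grad f(x) = Q x + c = (-2, 6)
Constraint values g_i(x) = a_i^T x - b_i:
  g_1((2, 3)) = 0
Stationarity residual: grad f(x) + sum_i lambda_i a_i = (0, 0)
  -> stationarity OK
Primal feasibility (all g_i <= 0): OK
Dual feasibility (all lambda_i >= 0): FAILS
Complementary slackness (lambda_i * g_i(x) = 0 for all i): OK

Verdict: the first failing condition is dual_feasibility -> dual.

dual


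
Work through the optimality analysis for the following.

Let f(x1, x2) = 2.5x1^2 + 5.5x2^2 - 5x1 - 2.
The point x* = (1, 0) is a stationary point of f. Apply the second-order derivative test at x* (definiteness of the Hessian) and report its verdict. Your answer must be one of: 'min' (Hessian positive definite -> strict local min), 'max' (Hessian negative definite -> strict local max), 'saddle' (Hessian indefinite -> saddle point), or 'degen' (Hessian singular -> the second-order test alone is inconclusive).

Compute the Hessian H = grad^2 f:
  H = [[5, 0], [0, 11]]
Verify stationarity: grad f(x*) = H x* + g = (0, 0).
Eigenvalues of H: 5, 11.
Both eigenvalues > 0, so H is positive definite -> x* is a strict local min.

min


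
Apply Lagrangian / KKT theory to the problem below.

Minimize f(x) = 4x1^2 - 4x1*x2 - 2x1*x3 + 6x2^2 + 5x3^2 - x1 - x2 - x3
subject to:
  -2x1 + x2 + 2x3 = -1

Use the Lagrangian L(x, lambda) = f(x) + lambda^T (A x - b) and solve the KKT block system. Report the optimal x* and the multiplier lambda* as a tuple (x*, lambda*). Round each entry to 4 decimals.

Form the Lagrangian:
  L(x, lambda) = (1/2) x^T Q x + c^T x + lambda^T (A x - b)
Stationarity (grad_x L = 0): Q x + c + A^T lambda = 0.
Primal feasibility: A x = b.

This gives the KKT block system:
  [ Q   A^T ] [ x     ]   [-c ]
  [ A    0  ] [ lambda ] = [ b ]

Solving the linear system:
  x*      = (0.5108, 0.1439, -0.0612)
  lambda* = (1.3165)
  f(x*)   = 0.3615

x* = (0.5108, 0.1439, -0.0612), lambda* = (1.3165)


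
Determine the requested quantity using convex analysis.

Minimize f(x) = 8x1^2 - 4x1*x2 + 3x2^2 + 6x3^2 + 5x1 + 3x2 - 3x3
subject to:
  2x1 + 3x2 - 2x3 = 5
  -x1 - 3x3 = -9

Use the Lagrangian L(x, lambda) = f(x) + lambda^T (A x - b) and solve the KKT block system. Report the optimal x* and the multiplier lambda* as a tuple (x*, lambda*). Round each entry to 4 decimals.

Form the Lagrangian:
  L(x, lambda) = (1/2) x^T Q x + c^T x + lambda^T (A x - b)
Stationarity (grad_x L = 0): Q x + c + A^T lambda = 0.
Primal feasibility: A x = b.

This gives the KKT block system:
  [ Q   A^T ] [ x     ]   [-c ]
  [ A    0  ] [ lambda ] = [ b ]

Solving the linear system:
  x*      = (1.4695, 2.3604, 2.5102)
  lambda* = (-3.7614, 11.5482)
  f(x*)   = 64.8198

x* = (1.4695, 2.3604, 2.5102), lambda* = (-3.7614, 11.5482)


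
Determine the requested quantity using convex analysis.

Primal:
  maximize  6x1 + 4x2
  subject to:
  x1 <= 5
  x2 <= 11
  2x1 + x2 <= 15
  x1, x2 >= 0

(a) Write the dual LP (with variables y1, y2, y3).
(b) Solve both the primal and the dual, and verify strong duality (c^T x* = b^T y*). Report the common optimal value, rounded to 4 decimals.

The standard primal-dual pair for 'max c^T x s.t. A x <= b, x >= 0' is:
  Dual:  min b^T y  s.t.  A^T y >= c,  y >= 0.

So the dual LP is:
  minimize  5y1 + 11y2 + 15y3
  subject to:
    y1 + 2y3 >= 6
    y2 + y3 >= 4
    y1, y2, y3 >= 0

Solving the primal: x* = (2, 11).
  primal value c^T x* = 56.
Solving the dual: y* = (0, 1, 3).
  dual value b^T y* = 56.
Strong duality: c^T x* = b^T y*. Confirmed.

56


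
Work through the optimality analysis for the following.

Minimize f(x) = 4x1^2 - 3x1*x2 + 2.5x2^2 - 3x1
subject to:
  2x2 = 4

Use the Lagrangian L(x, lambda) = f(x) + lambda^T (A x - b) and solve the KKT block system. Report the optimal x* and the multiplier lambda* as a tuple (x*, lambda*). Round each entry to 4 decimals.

Form the Lagrangian:
  L(x, lambda) = (1/2) x^T Q x + c^T x + lambda^T (A x - b)
Stationarity (grad_x L = 0): Q x + c + A^T lambda = 0.
Primal feasibility: A x = b.

This gives the KKT block system:
  [ Q   A^T ] [ x     ]   [-c ]
  [ A    0  ] [ lambda ] = [ b ]

Solving the linear system:
  x*      = (1.125, 2)
  lambda* = (-3.3125)
  f(x*)   = 4.9375

x* = (1.125, 2), lambda* = (-3.3125)


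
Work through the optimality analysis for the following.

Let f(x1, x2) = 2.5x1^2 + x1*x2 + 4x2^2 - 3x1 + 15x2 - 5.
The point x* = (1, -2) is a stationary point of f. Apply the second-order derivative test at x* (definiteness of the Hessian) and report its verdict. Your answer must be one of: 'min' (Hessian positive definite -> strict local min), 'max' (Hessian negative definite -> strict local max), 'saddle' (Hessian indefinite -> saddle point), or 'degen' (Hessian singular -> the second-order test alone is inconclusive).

Compute the Hessian H = grad^2 f:
  H = [[5, 1], [1, 8]]
Verify stationarity: grad f(x*) = H x* + g = (0, 0).
Eigenvalues of H: 4.6972, 8.3028.
Both eigenvalues > 0, so H is positive definite -> x* is a strict local min.

min


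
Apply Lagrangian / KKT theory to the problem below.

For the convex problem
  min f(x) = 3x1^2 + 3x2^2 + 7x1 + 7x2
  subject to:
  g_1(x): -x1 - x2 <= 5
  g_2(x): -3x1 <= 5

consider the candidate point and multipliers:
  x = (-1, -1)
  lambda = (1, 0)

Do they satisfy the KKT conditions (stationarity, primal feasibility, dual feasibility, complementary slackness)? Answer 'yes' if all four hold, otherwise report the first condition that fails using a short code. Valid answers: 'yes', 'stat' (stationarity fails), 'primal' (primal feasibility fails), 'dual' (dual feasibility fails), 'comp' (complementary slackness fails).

Gradient of f: grad f(x) = Q x + c = (1, 1)
Constraint values g_i(x) = a_i^T x - b_i:
  g_1((-1, -1)) = -3
  g_2((-1, -1)) = -2
Stationarity residual: grad f(x) + sum_i lambda_i a_i = (0, 0)
  -> stationarity OK
Primal feasibility (all g_i <= 0): OK
Dual feasibility (all lambda_i >= 0): OK
Complementary slackness (lambda_i * g_i(x) = 0 for all i): FAILS

Verdict: the first failing condition is complementary_slackness -> comp.

comp


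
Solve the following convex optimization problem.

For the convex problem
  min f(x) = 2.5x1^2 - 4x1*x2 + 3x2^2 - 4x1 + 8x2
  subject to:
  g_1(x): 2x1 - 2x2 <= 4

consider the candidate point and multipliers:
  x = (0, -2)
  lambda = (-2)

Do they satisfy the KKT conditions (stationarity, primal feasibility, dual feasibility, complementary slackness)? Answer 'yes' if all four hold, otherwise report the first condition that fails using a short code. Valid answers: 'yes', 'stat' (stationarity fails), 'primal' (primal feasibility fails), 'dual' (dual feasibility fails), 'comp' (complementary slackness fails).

Gradient of f: grad f(x) = Q x + c = (4, -4)
Constraint values g_i(x) = a_i^T x - b_i:
  g_1((0, -2)) = 0
Stationarity residual: grad f(x) + sum_i lambda_i a_i = (0, 0)
  -> stationarity OK
Primal feasibility (all g_i <= 0): OK
Dual feasibility (all lambda_i >= 0): FAILS
Complementary slackness (lambda_i * g_i(x) = 0 for all i): OK

Verdict: the first failing condition is dual_feasibility -> dual.

dual


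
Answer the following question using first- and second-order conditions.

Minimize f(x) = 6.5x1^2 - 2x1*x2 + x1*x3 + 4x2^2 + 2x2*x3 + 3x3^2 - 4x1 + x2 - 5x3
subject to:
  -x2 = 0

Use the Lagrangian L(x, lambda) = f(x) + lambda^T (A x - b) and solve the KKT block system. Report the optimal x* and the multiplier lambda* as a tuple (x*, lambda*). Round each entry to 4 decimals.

Form the Lagrangian:
  L(x, lambda) = (1/2) x^T Q x + c^T x + lambda^T (A x - b)
Stationarity (grad_x L = 0): Q x + c + A^T lambda = 0.
Primal feasibility: A x = b.

This gives the KKT block system:
  [ Q   A^T ] [ x     ]   [-c ]
  [ A    0  ] [ lambda ] = [ b ]

Solving the linear system:
  x*      = (0.2468, 0, 0.7922)
  lambda* = (2.0909)
  f(x*)   = -2.474

x* = (0.2468, 0, 0.7922), lambda* = (2.0909)


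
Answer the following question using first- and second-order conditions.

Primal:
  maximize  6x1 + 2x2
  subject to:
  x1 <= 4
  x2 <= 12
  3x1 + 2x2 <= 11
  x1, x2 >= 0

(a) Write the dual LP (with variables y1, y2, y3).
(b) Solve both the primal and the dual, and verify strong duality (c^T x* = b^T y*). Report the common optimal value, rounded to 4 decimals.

The standard primal-dual pair for 'max c^T x s.t. A x <= b, x >= 0' is:
  Dual:  min b^T y  s.t.  A^T y >= c,  y >= 0.

So the dual LP is:
  minimize  4y1 + 12y2 + 11y3
  subject to:
    y1 + 3y3 >= 6
    y2 + 2y3 >= 2
    y1, y2, y3 >= 0

Solving the primal: x* = (3.6667, 0).
  primal value c^T x* = 22.
Solving the dual: y* = (0, 0, 2).
  dual value b^T y* = 22.
Strong duality: c^T x* = b^T y*. Confirmed.

22


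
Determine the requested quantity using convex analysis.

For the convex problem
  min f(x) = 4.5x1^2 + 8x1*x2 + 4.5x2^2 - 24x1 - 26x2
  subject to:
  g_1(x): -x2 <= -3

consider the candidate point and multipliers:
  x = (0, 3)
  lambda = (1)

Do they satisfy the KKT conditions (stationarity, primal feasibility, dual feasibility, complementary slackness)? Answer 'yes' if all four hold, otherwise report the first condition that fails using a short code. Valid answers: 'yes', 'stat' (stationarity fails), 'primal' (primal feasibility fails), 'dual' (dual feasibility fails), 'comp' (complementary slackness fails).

Gradient of f: grad f(x) = Q x + c = (0, 1)
Constraint values g_i(x) = a_i^T x - b_i:
  g_1((0, 3)) = 0
Stationarity residual: grad f(x) + sum_i lambda_i a_i = (0, 0)
  -> stationarity OK
Primal feasibility (all g_i <= 0): OK
Dual feasibility (all lambda_i >= 0): OK
Complementary slackness (lambda_i * g_i(x) = 0 for all i): OK

Verdict: yes, KKT holds.

yes


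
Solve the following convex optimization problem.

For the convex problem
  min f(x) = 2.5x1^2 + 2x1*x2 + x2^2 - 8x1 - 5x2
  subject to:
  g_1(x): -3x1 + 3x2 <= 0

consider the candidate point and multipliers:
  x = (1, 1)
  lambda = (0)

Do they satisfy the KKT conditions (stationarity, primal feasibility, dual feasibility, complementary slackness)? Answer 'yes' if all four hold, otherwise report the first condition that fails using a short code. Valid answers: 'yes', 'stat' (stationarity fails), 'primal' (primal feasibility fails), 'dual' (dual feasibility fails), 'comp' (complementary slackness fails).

Gradient of f: grad f(x) = Q x + c = (-1, -1)
Constraint values g_i(x) = a_i^T x - b_i:
  g_1((1, 1)) = 0
Stationarity residual: grad f(x) + sum_i lambda_i a_i = (-1, -1)
  -> stationarity FAILS
Primal feasibility (all g_i <= 0): OK
Dual feasibility (all lambda_i >= 0): OK
Complementary slackness (lambda_i * g_i(x) = 0 for all i): OK

Verdict: the first failing condition is stationarity -> stat.

stat


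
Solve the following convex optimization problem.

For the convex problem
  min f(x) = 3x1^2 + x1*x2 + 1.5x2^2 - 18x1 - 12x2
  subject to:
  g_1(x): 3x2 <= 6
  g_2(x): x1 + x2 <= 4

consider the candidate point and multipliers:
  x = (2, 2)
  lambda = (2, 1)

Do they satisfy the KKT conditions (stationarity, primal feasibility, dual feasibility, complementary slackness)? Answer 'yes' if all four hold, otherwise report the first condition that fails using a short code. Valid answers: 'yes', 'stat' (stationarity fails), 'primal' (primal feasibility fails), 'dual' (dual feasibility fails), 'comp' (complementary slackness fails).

Gradient of f: grad f(x) = Q x + c = (-4, -4)
Constraint values g_i(x) = a_i^T x - b_i:
  g_1((2, 2)) = 0
  g_2((2, 2)) = 0
Stationarity residual: grad f(x) + sum_i lambda_i a_i = (-3, 3)
  -> stationarity FAILS
Primal feasibility (all g_i <= 0): OK
Dual feasibility (all lambda_i >= 0): OK
Complementary slackness (lambda_i * g_i(x) = 0 for all i): OK

Verdict: the first failing condition is stationarity -> stat.

stat


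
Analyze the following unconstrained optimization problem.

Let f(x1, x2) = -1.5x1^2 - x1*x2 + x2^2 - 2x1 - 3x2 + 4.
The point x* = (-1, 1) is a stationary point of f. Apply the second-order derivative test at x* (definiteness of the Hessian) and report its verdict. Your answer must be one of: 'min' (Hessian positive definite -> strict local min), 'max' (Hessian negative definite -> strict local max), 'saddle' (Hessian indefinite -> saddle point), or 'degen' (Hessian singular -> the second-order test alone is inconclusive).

Compute the Hessian H = grad^2 f:
  H = [[-3, -1], [-1, 2]]
Verify stationarity: grad f(x*) = H x* + g = (0, 0).
Eigenvalues of H: -3.1926, 2.1926.
Eigenvalues have mixed signs, so H is indefinite -> x* is a saddle point.

saddle


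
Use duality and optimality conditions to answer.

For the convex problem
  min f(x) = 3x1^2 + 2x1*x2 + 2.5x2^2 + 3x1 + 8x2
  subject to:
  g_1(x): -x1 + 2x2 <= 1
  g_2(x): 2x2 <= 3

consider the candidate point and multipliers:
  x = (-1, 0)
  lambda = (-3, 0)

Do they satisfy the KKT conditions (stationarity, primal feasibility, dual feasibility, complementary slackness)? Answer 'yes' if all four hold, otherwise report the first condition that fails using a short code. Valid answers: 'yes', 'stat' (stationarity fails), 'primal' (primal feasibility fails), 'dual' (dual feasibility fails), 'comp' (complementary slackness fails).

Gradient of f: grad f(x) = Q x + c = (-3, 6)
Constraint values g_i(x) = a_i^T x - b_i:
  g_1((-1, 0)) = 0
  g_2((-1, 0)) = -3
Stationarity residual: grad f(x) + sum_i lambda_i a_i = (0, 0)
  -> stationarity OK
Primal feasibility (all g_i <= 0): OK
Dual feasibility (all lambda_i >= 0): FAILS
Complementary slackness (lambda_i * g_i(x) = 0 for all i): OK

Verdict: the first failing condition is dual_feasibility -> dual.

dual


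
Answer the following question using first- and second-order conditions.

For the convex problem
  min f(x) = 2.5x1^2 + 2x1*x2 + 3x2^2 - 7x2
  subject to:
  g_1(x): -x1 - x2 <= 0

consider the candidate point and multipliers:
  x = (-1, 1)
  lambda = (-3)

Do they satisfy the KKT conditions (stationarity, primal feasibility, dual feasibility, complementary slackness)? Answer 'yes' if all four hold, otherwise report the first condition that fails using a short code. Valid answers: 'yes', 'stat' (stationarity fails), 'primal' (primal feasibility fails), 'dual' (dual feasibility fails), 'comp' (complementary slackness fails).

Gradient of f: grad f(x) = Q x + c = (-3, -3)
Constraint values g_i(x) = a_i^T x - b_i:
  g_1((-1, 1)) = 0
Stationarity residual: grad f(x) + sum_i lambda_i a_i = (0, 0)
  -> stationarity OK
Primal feasibility (all g_i <= 0): OK
Dual feasibility (all lambda_i >= 0): FAILS
Complementary slackness (lambda_i * g_i(x) = 0 for all i): OK

Verdict: the first failing condition is dual_feasibility -> dual.

dual
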